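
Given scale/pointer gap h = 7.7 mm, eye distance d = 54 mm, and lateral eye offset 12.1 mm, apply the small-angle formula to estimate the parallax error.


error = h * offset / d
= 7.7 * 12.1 / 54
= 1.7254

1.7254


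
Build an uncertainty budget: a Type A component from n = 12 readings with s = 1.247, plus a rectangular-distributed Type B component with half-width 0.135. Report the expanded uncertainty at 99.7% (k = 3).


u_A = s / sqrt(n) = 1.247 / sqrt(12) = 0.35997789
u_B = half_width / sqrt(3) = 0.135 / sqrt(3) = 0.077942286
uc = sqrt(u_A^2 + u_B^2) = sqrt(0.35997789^2 + 0.077942286^2) = 0.36831927
U = k * uc = 3 * 0.36831927
U = 1.1050

1.1050


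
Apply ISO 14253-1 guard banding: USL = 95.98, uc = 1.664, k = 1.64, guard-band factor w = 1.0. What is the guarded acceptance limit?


U = k * uc = 1.64 * 1.664 = 2.72896
guard band g = w * U = 1.0 * 2.72896 = 2.72896
AL = USL - g = 95.98 - 2.72896
AL = 93.2510

93.2510


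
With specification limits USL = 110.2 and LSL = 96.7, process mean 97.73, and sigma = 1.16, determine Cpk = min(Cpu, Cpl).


Cpu = (USL - mean) / (3*sigma) = (110.2 - 97.73) / (3*1.16) = 3.5833
Cpl = (mean - LSL) / (3*sigma) = (97.73 - 96.7) / (3*1.16) = 0.2960
Cpk = min(Cpu, Cpl) = 0.2960

0.2960


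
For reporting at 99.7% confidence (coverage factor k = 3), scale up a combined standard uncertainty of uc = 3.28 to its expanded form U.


U = k * uc
U = 3 * 3.28
U = 9.8400

9.8400


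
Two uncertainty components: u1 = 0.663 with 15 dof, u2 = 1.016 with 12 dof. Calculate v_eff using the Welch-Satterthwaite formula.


uc = sqrt(u1^2 + u2^2) = sqrt(0.663^2 + 1.016^2) = 1.2131879
v_eff = uc^4 / (u1^4/v1 + u2^4/v2)
= 1.2131879^4 / (0.663^4/15 + 1.016^4/12)
= 2.1662685 / 0.10167743
v_eff = 21.3053

21.3053


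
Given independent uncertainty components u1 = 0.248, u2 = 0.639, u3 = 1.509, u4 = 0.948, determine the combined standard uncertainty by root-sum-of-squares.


uc = sqrt(0.248^2 + 0.639^2 + 1.509^2 + 0.948^2)
uc = sqrt(3.64561)
uc = 1.9093

1.9093


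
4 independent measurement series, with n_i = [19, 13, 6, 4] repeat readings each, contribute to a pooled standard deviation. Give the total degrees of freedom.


nu = sum_i (n_i - 1)
nu = ((19 - 1) + (13 - 1) + (6 - 1) + (4 - 1))
nu = 18 + 12 + 5 + 3
nu = 38

38


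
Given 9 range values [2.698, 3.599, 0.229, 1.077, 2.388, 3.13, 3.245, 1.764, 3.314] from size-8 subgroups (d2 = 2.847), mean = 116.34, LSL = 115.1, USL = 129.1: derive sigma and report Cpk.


R_bar = (2.698 + 3.599 + 0.229 + 1.077 + 2.388 + 3.13 + 3.245 + 1.764 + 3.314) / 9 = 2.3826667
sigma = R_bar / d2 = 2.3826667 / 2.847 = 0.83690436
Cp = (USL - LSL)/(6*sigma) = (129.1 - 115.1)/(6*0.83690436) = 2.7881
Cpu = (129.1 - 116.34)/(3*0.83690436) = 5.0822
Cpl = (116.34 - 115.1)/(3*0.83690436) = 0.4939
Cpk = min(Cpu, Cpl) = 0.4939

0.4939


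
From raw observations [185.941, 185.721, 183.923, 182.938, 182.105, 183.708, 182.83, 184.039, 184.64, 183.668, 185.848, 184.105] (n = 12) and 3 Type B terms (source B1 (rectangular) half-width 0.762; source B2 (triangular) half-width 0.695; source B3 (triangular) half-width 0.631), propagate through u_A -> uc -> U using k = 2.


mean = (185.941 + 185.721 + 183.923 + 182.938 + 182.105 + 183.708 + 182.83 + 184.039 + 184.64 + 183.668 + 185.848 + 184.105) / 12 = 184.1221667
s = sqrt(sum((x - mean)^2)/(n-1)) = 1.2312839
u_A = s / sqrt(n) = 1.2312839 / sqrt(12) = 0.35544105
u_B1 = 0.762 / sqrt(3) = 0.43994091
u_B2 = 0.695 / sqrt(6) = 0.28373256
u_B3 = 0.631 / sqrt(6) = 0.25760467
uc = sqrt(0.35544105^2 + 0.43994091^2 + 0.28373256^2 + 0.25760467^2) = 0.68319154
U = k * uc = 2 * 0.68319154
U = 1.3664

1.3664


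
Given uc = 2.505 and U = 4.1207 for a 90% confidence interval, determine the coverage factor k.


k = U / uc
k = 4.1207 / 2.505
k = 1.645

1.645


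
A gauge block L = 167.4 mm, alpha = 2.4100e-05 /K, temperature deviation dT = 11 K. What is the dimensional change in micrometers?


dL = L * alpha * dT
= 167.4 * 2.4100e-05 * 11
= 0.0443777 mm
dL_um = 0.0443777 * 1000 = 44.3777 um

44.3777


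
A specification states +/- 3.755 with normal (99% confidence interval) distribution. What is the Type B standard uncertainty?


u_B = half_width / 2.576
u_B = 3.755 / 2.576
u_B = 1.4577

1.4577


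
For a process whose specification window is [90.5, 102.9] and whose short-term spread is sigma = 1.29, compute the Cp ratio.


Cp = (USL - LSL) / (6 * sigma)
= (102.9 - 90.5) / (6 * 1.29)
= 12.4000 / 7.7400
= 1.6021

1.6021


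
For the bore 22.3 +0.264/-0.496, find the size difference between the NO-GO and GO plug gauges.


GO = nominal - lower_tol (smallest hole = maximum material condition)
GO = 22.3 - 0.496 = 21.804
NO-GO = nominal + upper_tol (largest hole = least material condition)
NO-GO = 22.3 + 0.264 = 22.564
spread = NO-GO - GO = 22.564 - 21.804 = 0.7600

0.7600


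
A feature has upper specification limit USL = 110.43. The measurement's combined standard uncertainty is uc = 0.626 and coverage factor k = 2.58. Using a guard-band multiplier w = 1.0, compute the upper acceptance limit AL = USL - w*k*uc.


U = k * uc = 2.58 * 0.626 = 1.61508
guard band g = w * U = 1.0 * 1.61508 = 1.61508
AL = USL - g = 110.43 - 1.61508
AL = 108.8149

108.8149


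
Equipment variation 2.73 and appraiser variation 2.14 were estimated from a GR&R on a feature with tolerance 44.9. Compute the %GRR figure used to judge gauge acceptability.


GRR = sqrt(EV^2 + AV^2) = sqrt(2.73^2 + 2.14^2) = 3.4687894
%GRR = GRR / tol * 100 = 3.4687894 / 44.9 * 100
%GRR = 7.7256

7.7256


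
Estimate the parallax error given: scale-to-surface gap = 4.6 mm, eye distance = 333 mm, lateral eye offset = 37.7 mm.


error = h * offset / d
= 4.6 * 37.7 / 333
= 0.5208

0.5208


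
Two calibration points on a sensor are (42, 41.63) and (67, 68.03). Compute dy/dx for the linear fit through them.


slope = (y2 - y1) / (x2 - x1)
= (68.03 - 41.63) / (67 - 42)
= 26.4000 / 25
= 1.0560

1.0560


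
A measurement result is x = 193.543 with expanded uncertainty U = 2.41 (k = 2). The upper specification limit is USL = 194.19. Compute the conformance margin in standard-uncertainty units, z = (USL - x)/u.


u = U / k = 2.41 / 2 = 1.205
margin = |USL - x| = |194.19 - 193.543| = 0.647
z = margin / u = 0.647 / 1.205
z = 0.5369

0.5369


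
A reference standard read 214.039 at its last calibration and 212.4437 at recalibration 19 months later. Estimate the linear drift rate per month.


rate = (v2 - v1) / months
= (212.4437 - 214.039) / 19
= -1.5953 / 19
= -0.0840

-0.0840


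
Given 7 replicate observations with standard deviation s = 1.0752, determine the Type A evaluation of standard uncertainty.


u_A = s / sqrt(n)
u_A = 1.0752 / sqrt(7)
u_A = 1.0752 / 2.6457513
u_A = 0.4064

0.4064


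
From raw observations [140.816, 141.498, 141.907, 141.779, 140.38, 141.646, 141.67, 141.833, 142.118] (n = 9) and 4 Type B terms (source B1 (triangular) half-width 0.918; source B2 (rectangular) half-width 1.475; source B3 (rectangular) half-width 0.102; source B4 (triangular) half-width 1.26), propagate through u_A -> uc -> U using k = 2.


mean = (140.816 + 141.498 + 141.907 + 141.779 + 140.38 + 141.646 + 141.67 + 141.833 + 142.118) / 9 = 141.5163333
s = sqrt(sum((x - mean)^2)/(n-1)) = 0.55972962
u_A = s / sqrt(n) = 0.55972962 / sqrt(9) = 0.18657654
u_B1 = 0.918 / sqrt(6) = 0.37477193
u_B2 = 1.475 / sqrt(3) = 0.85159165
u_B3 = 0.102 / sqrt(3) = 0.058889727
u_B4 = 1.26 / sqrt(6) = 0.51439285
uc = sqrt(0.18657654^2 + 0.37477193^2 + 0.85159165^2 + 0.058889727^2 + 0.51439285^2) = 1.0809908
U = k * uc = 2 * 1.0809908
U = 2.1620

2.1620


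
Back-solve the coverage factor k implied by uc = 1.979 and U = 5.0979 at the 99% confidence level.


k = U / uc
k = 5.0979 / 1.979
k = 2.576

2.576


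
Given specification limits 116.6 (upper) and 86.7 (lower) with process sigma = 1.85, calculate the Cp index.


Cp = (USL - LSL) / (6 * sigma)
= (116.6 - 86.7) / (6 * 1.85)
= 29.9000 / 11.1000
= 2.6937

2.6937


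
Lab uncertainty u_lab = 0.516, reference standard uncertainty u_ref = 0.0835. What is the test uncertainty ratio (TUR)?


TUR = u_lab / u_ref
= 0.516 / 0.0835
= 6.1796

6.1796


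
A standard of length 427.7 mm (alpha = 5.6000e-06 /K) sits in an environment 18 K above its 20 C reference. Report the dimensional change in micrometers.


dL = L * alpha * dT
= 427.7 * 5.6000e-06 * 18
= 0.0431122 mm
dL_um = 0.0431122 * 1000 = 43.1122 um

43.1122


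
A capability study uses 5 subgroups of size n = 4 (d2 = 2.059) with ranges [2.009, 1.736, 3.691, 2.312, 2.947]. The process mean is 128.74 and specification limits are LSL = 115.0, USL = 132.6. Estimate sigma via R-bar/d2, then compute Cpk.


R_bar = (2.009 + 1.736 + 3.691 + 2.312 + 2.947) / 5 = 2.539
sigma = R_bar / d2 = 2.539 / 2.059 = 1.2331229
Cp = (USL - LSL)/(6*sigma) = (132.6 - 115.0)/(6*1.2331229) = 2.3788
Cpu = (132.6 - 128.74)/(3*1.2331229) = 1.0434
Cpl = (128.74 - 115.0)/(3*1.2331229) = 3.7141
Cpk = min(Cpu, Cpl) = 1.0434

1.0434


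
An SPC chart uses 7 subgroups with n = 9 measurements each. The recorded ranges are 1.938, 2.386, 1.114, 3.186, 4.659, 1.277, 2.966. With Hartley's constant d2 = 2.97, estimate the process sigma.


R_bar = (1.938 + 2.386 + 1.114 + 3.186 + 4.659 + 1.277 + 2.966) / 7
R_bar = 17.526 / 7 = 2.5037143
sigma_hat = R_bar / d2 = 2.5037143 / 2.97 = 0.8430

0.8430


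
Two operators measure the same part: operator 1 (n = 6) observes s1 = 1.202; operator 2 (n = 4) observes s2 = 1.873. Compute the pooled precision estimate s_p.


s_p = sqrt(((n1-1)*s1^2 + (n2-1)*s2^2) / (n1+n2-2))
numerator = (6-1)*1.202^2 + (4-1)*1.873^2 = 7.22402 + 10.524387 = 17.748407
denominator = 6 + 4 - 2 = 8
s_p^2 = 17.748407 / 8 = 2.2185509
s_p = sqrt(2.2185509) = 1.4895

1.4895


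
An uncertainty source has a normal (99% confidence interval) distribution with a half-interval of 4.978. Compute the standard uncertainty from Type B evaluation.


u_B = half_width / 2.576
u_B = 4.978 / 2.576
u_B = 1.9325

1.9325


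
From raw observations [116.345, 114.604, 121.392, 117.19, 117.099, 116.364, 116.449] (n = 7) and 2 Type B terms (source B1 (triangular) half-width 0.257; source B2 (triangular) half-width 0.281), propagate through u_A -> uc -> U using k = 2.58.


mean = (116.345 + 114.604 + 121.392 + 117.19 + 117.099 + 116.364 + 116.449) / 7 = 117.0632857
s = sqrt(sum((x - mean)^2)/(n-1)) = 2.0890774
u_A = s / sqrt(n) = 2.0890774 / sqrt(7) = 0.78959704
u_B1 = 0.257 / sqrt(6) = 0.10491981
u_B2 = 0.281 / sqrt(6) = 0.11471777
uc = sqrt(0.78959704^2 + 0.10491981^2 + 0.11471777^2) = 0.80475575
U = k * uc = 2.58 * 0.80475575
U = 2.0763

2.0763


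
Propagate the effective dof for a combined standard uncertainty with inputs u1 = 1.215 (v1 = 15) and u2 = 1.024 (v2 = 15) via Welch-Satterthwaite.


uc = sqrt(u1^2 + u2^2) = sqrt(1.215^2 + 1.024^2) = 1.5889622
v_eff = uc^4 / (u1^4/v1 + u2^4/v2)
= 1.5889622^4 / (1.215^4/15 + 1.024^4/15)
= 6.3746194 / 0.21858346
v_eff = 29.1633

29.1633


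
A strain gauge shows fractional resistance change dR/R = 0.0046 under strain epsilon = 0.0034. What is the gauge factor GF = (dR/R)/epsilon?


GF = (dR/R) / epsilon
= 0.0046 / 0.0034
= 1.3529

1.3529


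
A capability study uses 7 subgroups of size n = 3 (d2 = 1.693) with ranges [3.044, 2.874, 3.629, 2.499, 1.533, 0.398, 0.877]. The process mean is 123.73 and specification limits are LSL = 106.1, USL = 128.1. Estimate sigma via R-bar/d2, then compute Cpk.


R_bar = (3.044 + 2.874 + 3.629 + 2.499 + 1.533 + 0.398 + 0.877) / 7 = 2.122
sigma = R_bar / d2 = 2.122 / 1.693 = 1.2533963
Cp = (USL - LSL)/(6*sigma) = (128.1 - 106.1)/(6*1.2533963) = 2.9254
Cpu = (128.1 - 123.73)/(3*1.2533963) = 1.1622
Cpl = (123.73 - 106.1)/(3*1.2533963) = 4.6886
Cpk = min(Cpu, Cpl) = 1.1622

1.1622


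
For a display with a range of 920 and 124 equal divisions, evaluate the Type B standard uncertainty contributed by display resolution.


resolution = range / divisions
resolution = 920 / 124 = 7.4193548
u_res = resolution / (2*sqrt(3))
u_res = 7.4193548 / 3.4641016
u_res = 2.1418

2.1418


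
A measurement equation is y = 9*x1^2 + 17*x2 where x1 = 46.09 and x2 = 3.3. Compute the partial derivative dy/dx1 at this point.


y = 9*x1^2 + 17*x2
dy/dx1 = 2*9*x1
Evaluate at x1 = 46.09: c1 = 18 * 46.09
c1 = 829.6200

829.6200


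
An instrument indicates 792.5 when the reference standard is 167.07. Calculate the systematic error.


Systematic error = measured - true
= 792.5 - 167.07
= 625.4300

625.4300


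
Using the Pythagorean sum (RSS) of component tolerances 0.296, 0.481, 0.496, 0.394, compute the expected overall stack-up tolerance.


RSS = sqrt(0.296^2 + 0.481^2 + 0.496^2 + 0.394^2)
= sqrt(0.720229)
= 0.8487

0.8487


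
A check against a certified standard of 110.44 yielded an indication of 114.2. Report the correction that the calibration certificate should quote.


Correction = standard - reading
= 110.44 - 114.2
= -3.7600

-3.7600


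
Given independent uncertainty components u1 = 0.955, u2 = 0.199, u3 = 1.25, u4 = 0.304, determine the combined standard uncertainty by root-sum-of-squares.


uc = sqrt(0.955^2 + 0.199^2 + 1.25^2 + 0.304^2)
uc = sqrt(2.606542)
uc = 1.6145

1.6145


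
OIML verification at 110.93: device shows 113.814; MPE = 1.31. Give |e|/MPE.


e = indication - reference = 113.814 - 110.93 = 2.8840
|e| = 2.8840
ratio = |e| / MPE = 2.8840 / 1.31
ratio = 2.2015

2.2015


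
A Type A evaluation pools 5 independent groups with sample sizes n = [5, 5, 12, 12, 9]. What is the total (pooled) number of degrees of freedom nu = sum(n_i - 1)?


nu = sum_i (n_i - 1)
nu = ((5 - 1) + (5 - 1) + (12 - 1) + (12 - 1) + (9 - 1))
nu = 4 + 4 + 11 + 11 + 8
nu = 38

38


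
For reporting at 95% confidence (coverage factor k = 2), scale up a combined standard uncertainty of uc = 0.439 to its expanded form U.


U = k * uc
U = 2 * 0.439
U = 0.8780

0.8780


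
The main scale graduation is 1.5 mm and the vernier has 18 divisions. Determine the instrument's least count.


LC = MSD / n_div
= 1.5 / 18
= 0.0833

0.0833


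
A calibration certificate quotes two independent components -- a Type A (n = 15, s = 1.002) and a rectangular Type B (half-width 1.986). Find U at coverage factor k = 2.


u_A = s / sqrt(n) = 1.002 / sqrt(15) = 0.25871529
u_B = half_width / sqrt(3) = 1.986 / sqrt(3) = 1.1466176
uc = sqrt(u_A^2 + u_B^2) = sqrt(0.25871529^2 + 1.1466176^2) = 1.1754427
U = k * uc = 2 * 1.1754427
U = 2.3509

2.3509


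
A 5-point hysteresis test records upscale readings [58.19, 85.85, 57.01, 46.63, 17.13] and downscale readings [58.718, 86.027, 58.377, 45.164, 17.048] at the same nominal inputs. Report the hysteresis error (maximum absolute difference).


|58.19 - 58.718| = 0.5280
|85.85 - 86.027| = 0.1770
|57.01 - 58.377| = 1.3670
|46.63 - 45.164| = 1.4660
|17.13 - 17.048| = 0.0820
hysteresis = max(diffs) = 1.4660

1.4660


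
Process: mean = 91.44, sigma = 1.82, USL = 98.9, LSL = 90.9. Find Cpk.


Cpu = (USL - mean) / (3*sigma) = (98.9 - 91.44) / (3*1.82) = 1.3663
Cpl = (mean - LSL) / (3*sigma) = (91.44 - 90.9) / (3*1.82) = 0.0989
Cpk = min(Cpu, Cpl) = 0.0989

0.0989


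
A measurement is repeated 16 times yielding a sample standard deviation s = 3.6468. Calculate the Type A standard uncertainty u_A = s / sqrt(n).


u_A = s / sqrt(n)
u_A = 3.6468 / sqrt(16)
u_A = 3.6468 / 4
u_A = 0.9117

0.9117


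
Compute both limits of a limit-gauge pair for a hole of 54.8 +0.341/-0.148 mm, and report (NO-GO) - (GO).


GO = nominal - lower_tol (smallest hole = maximum material condition)
GO = 54.8 - 0.148 = 54.652
NO-GO = nominal + upper_tol (largest hole = least material condition)
NO-GO = 54.8 + 0.341 = 55.141
spread = NO-GO - GO = 55.141 - 54.652 = 0.4890

0.4890


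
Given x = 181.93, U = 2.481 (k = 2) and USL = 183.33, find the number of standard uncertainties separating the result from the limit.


u = U / k = 2.481 / 2 = 1.2405
margin = |USL - x| = |183.33 - 181.93| = 1.4
z = margin / u = 1.4 / 1.2405
z = 1.1286

1.1286


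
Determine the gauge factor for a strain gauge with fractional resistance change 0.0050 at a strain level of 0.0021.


GF = (dR/R) / epsilon
= 0.0050 / 0.0021
= 2.3810

2.3810


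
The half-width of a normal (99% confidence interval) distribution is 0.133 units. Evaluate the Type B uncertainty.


u_B = half_width / 2.576
u_B = 0.133 / 2.576
u_B = 0.0516

0.0516


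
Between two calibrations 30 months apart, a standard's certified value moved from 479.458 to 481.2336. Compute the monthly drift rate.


rate = (v2 - v1) / months
= (481.2336 - 479.458) / 30
= 1.7756 / 30
= 0.0592

0.0592


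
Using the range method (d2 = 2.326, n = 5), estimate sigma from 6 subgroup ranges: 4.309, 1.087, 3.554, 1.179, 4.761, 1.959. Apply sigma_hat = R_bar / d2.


R_bar = (4.309 + 1.087 + 3.554 + 1.179 + 4.761 + 1.959) / 6
R_bar = 16.849 / 6 = 2.8081667
sigma_hat = R_bar / d2 = 2.8081667 / 2.326 = 1.2073

1.2073


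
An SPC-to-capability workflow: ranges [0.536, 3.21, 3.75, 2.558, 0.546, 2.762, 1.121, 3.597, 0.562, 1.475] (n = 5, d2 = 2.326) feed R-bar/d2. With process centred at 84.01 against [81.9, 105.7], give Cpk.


R_bar = (0.536 + 3.21 + 3.75 + 2.558 + 0.546 + 2.762 + 1.121 + 3.597 + 0.562 + 1.475) / 10 = 2.0117
sigma = R_bar / d2 = 2.0117 / 2.326 = 0.86487532
Cp = (USL - LSL)/(6*sigma) = (105.7 - 81.9)/(6*0.86487532) = 4.5864
Cpu = (105.7 - 84.01)/(3*0.86487532) = 8.3596
Cpl = (84.01 - 81.9)/(3*0.86487532) = 0.8132
Cpk = min(Cpu, Cpl) = 0.8132

0.8132


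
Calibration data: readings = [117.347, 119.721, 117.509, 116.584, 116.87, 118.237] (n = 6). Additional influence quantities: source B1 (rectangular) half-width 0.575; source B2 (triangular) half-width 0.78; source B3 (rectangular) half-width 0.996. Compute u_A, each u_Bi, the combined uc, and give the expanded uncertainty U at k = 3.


mean = (117.347 + 119.721 + 117.509 + 116.584 + 116.87 + 118.237) / 6 = 117.7113333
s = sqrt(sum((x - mean)^2)/(n-1)) = 1.1373201
u_A = s / sqrt(n) = 1.1373201 / sqrt(6) = 0.46430899
u_B1 = 0.575 / sqrt(3) = 0.3319764
u_B2 = 0.78 / sqrt(6) = 0.31843367
u_B3 = 0.996 / sqrt(3) = 0.57504087
uc = sqrt(0.46430899^2 + 0.3319764^2 + 0.31843367^2 + 0.57504087^2) = 0.87055337
U = k * uc = 3 * 0.87055337
U = 2.6117

2.6117


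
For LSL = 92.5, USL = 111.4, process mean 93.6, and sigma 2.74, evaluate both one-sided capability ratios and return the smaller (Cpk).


Cpu = (USL - mean) / (3*sigma) = (111.4 - 93.6) / (3*2.74) = 2.1655
Cpl = (mean - LSL) / (3*sigma) = (93.6 - 92.5) / (3*2.74) = 0.1338
Cpk = min(Cpu, Cpl) = 0.1338

0.1338


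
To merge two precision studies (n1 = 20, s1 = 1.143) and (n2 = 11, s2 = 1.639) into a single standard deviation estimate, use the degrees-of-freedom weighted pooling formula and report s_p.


s_p = sqrt(((n1-1)*s1^2 + (n2-1)*s2^2) / (n1+n2-2))
numerator = (20-1)*1.143^2 + (11-1)*1.639^2 = 24.822531 + 26.86321 = 51.685741
denominator = 20 + 11 - 2 = 29
s_p^2 = 51.685741 / 29 = 1.7822669
s_p = sqrt(1.7822669) = 1.3350

1.3350


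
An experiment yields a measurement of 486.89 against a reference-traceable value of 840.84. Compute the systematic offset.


Systematic error = measured - true
= 486.89 - 840.84
= -353.9500

-353.9500


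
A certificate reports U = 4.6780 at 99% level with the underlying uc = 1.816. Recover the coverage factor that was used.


k = U / uc
k = 4.6780 / 1.816
k = 2.576

2.576


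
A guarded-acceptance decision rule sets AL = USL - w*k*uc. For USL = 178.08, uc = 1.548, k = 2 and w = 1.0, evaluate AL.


U = k * uc = 2 * 1.548 = 3.096
guard band g = w * U = 1.0 * 3.096 = 3.096
AL = USL - g = 178.08 - 3.096
AL = 174.9840

174.9840


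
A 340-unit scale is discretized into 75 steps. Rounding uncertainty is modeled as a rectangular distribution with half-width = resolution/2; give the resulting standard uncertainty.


resolution = range / divisions
resolution = 340 / 75 = 4.5333333
u_res = resolution / (2*sqrt(3))
u_res = 4.5333333 / 3.4641016
u_res = 1.3087

1.3087


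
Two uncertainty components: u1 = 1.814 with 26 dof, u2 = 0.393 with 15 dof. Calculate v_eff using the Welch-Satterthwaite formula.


uc = sqrt(u1^2 + u2^2) = sqrt(1.814^2 + 0.393^2) = 1.8560832
v_eff = uc^4 / (u1^4/v1 + u2^4/v2)
= 1.8560832^4 / (1.814^4/26 + 0.393^4/15)
= 11.868334 / 0.41805269
v_eff = 28.3896

28.3896


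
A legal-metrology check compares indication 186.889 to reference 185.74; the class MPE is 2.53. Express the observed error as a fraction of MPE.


e = indication - reference = 186.889 - 185.74 = 1.1490
|e| = 1.1490
ratio = |e| / MPE = 1.1490 / 2.53
ratio = 0.4542

0.4542


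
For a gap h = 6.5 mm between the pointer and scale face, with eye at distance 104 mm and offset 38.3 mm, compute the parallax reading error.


error = h * offset / d
= 6.5 * 38.3 / 104
= 2.3937

2.3937


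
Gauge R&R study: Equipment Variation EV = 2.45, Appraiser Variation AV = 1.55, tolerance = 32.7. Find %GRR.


GRR = sqrt(EV^2 + AV^2) = sqrt(2.45^2 + 1.55^2) = 2.8991378
%GRR = GRR / tol * 100 = 2.8991378 / 32.7 * 100
%GRR = 8.8659

8.8659


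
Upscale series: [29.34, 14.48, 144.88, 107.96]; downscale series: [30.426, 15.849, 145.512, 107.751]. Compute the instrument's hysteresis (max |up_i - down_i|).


|29.34 - 30.426| = 1.0860
|14.48 - 15.849| = 1.3690
|144.88 - 145.512| = 0.6320
|107.96 - 107.751| = 0.2090
hysteresis = max(diffs) = 1.3690

1.3690


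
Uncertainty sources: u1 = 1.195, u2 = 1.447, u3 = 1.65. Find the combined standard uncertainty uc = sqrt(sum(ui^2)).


uc = sqrt(1.195^2 + 1.447^2 + 1.65^2)
uc = sqrt(6.244334)
uc = 2.4989

2.4989


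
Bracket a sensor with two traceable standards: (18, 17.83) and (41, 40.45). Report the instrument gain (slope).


slope = (y2 - y1) / (x2 - x1)
= (40.45 - 17.83) / (41 - 18)
= 22.6200 / 23
= 0.9835

0.9835


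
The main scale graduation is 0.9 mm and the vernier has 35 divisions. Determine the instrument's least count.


LC = MSD / n_div
= 0.9 / 35
= 0.0257

0.0257


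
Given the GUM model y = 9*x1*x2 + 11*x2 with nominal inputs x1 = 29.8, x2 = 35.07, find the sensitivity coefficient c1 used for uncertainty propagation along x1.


y = 9*x1*x2 + 11*x2
dy/dx1 = 9*x2
Evaluate at x2 = 35.07: c1 = 9 * 35.07
c1 = 315.6300

315.6300


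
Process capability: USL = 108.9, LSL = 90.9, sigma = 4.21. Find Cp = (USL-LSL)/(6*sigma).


Cp = (USL - LSL) / (6 * sigma)
= (108.9 - 90.9) / (6 * 4.21)
= 18.0000 / 25.2600
= 0.7126

0.7126


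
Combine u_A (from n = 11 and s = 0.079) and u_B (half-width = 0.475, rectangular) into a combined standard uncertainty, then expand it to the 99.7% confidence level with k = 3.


u_A = s / sqrt(n) = 0.079 / sqrt(11) = 0.023819396
u_B = half_width / sqrt(3) = 0.475 / sqrt(3) = 0.27424138
uc = sqrt(u_A^2 + u_B^2) = sqrt(0.023819396^2 + 0.27424138^2) = 0.27527386
U = k * uc = 3 * 0.27527386
U = 0.8258

0.8258


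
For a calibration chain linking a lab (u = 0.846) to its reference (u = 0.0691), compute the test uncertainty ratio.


TUR = u_lab / u_ref
= 0.846 / 0.0691
= 12.2431

12.2431


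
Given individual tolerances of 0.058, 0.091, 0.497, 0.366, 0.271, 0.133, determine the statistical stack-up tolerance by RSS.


RSS = sqrt(0.058^2 + 0.091^2 + 0.497^2 + 0.366^2 + 0.271^2 + 0.133^2)
= sqrt(0.48374)
= 0.6955

0.6955


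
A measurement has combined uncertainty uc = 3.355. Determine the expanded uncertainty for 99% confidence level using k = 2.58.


U = k * uc
U = 2.58 * 3.355
U = 8.6559

8.6559


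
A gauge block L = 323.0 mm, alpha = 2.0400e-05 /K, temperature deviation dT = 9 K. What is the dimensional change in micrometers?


dL = L * alpha * dT
= 323.0 * 2.0400e-05 * 9
= 0.0593028 mm
dL_um = 0.0593028 * 1000 = 59.3028 um

59.3028


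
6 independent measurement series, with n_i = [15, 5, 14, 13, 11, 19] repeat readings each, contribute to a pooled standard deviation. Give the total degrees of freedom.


nu = sum_i (n_i - 1)
nu = ((15 - 1) + (5 - 1) + (14 - 1) + (13 - 1) + (11 - 1) + (19 - 1))
nu = 14 + 4 + 13 + 12 + 10 + 18
nu = 71

71


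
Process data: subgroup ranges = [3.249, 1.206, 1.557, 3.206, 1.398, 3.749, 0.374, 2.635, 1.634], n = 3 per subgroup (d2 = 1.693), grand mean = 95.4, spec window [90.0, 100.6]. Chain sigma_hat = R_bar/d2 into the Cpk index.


R_bar = (3.249 + 1.206 + 1.557 + 3.206 + 1.398 + 3.749 + 0.374 + 2.635 + 1.634) / 9 = 2.112
sigma = R_bar / d2 = 2.112 / 1.693 = 1.2474897
Cp = (USL - LSL)/(6*sigma) = (100.6 - 90.0)/(6*1.2474897) = 1.4162
Cpu = (100.6 - 95.4)/(3*1.2474897) = 1.3895
Cpl = (95.4 - 90.0)/(3*1.2474897) = 1.4429
Cpk = min(Cpu, Cpl) = 1.3895

1.3895


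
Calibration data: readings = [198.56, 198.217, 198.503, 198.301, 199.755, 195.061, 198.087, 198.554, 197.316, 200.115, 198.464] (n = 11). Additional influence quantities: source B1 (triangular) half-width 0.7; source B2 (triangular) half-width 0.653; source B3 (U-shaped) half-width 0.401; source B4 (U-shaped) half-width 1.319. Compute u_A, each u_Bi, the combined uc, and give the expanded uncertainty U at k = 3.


mean = (198.56 + 198.217 + 198.503 + 198.301 + 199.755 + 195.061 + 198.087 + 198.554 + 197.316 + 200.115 + 198.464) / 11 = 198.2666364
s = sqrt(sum((x - mean)^2)/(n-1)) = 1.308085
u_A = s / sqrt(n) = 1.308085 / sqrt(11) = 0.39440247
u_B1 = 0.7 / sqrt(6) = 0.2857738
u_B2 = 0.653 / sqrt(6) = 0.26658613
u_B3 = 0.401 / sqrt(2) = 0.28354982
u_B4 = 1.319 / sqrt(2) = 0.93267384
uc = sqrt(0.39440247^2 + 0.2857738^2 + 0.26658613^2 + 0.28354982^2 + 0.93267384^2) = 1.1218597
U = k * uc = 3 * 1.1218597
U = 3.3656

3.3656


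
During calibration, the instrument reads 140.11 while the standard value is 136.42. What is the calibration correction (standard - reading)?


Correction = standard - reading
= 136.42 - 140.11
= -3.6900

-3.6900


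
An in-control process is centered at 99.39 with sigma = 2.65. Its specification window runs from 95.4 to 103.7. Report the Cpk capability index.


Cpu = (USL - mean) / (3*sigma) = (103.7 - 99.39) / (3*2.65) = 0.5421
Cpl = (mean - LSL) / (3*sigma) = (99.39 - 95.4) / (3*2.65) = 0.5019
Cpk = min(Cpu, Cpl) = 0.5019

0.5019


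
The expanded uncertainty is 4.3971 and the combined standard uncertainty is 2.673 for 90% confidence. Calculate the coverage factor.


k = U / uc
k = 4.3971 / 2.673
k = 1.645

1.645


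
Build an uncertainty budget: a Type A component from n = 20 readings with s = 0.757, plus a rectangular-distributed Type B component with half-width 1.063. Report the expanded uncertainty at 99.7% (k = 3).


u_A = s / sqrt(n) = 0.757 / sqrt(20) = 0.16927035
u_B = half_width / sqrt(3) = 1.063 / sqrt(3) = 0.61372334
uc = sqrt(u_A^2 + u_B^2) = sqrt(0.16927035^2 + 0.61372334^2) = 0.63663866
U = k * uc = 3 * 0.63663866
U = 1.9099

1.9099


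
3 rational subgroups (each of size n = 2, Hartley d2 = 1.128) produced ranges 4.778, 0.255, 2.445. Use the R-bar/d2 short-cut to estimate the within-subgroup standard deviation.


R_bar = (4.778 + 0.255 + 2.445) / 3
R_bar = 7.478 / 3 = 2.4926667
sigma_hat = R_bar / d2 = 2.4926667 / 1.128 = 2.2098

2.2098


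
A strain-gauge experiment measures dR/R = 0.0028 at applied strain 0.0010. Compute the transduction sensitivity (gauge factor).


GF = (dR/R) / epsilon
= 0.0028 / 0.0010
= 2.8000

2.8000


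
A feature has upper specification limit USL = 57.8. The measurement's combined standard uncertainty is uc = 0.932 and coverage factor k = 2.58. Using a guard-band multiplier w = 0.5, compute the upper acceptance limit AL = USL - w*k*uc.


U = k * uc = 2.58 * 0.932 = 2.40456
guard band g = w * U = 0.5 * 2.40456 = 1.20228
AL = USL - g = 57.8 - 1.20228
AL = 56.5977

56.5977


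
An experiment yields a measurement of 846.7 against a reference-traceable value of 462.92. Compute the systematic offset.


Systematic error = measured - true
= 846.7 - 462.92
= 383.7800

383.7800


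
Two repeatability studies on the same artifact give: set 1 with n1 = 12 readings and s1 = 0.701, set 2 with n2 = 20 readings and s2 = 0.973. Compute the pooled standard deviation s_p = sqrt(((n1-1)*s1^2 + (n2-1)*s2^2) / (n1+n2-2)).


s_p = sqrt(((n1-1)*s1^2 + (n2-1)*s2^2) / (n1+n2-2))
numerator = (12-1)*0.701^2 + (20-1)*0.973^2 = 5.405411 + 17.987851 = 23.393262
denominator = 12 + 20 - 2 = 30
s_p^2 = 23.393262 / 30 = 0.7797754
s_p = sqrt(0.7797754) = 0.8830

0.8830


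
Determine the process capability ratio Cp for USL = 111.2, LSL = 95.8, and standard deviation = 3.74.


Cp = (USL - LSL) / (6 * sigma)
= (111.2 - 95.8) / (6 * 3.74)
= 15.4000 / 22.4400
= 0.6863

0.6863


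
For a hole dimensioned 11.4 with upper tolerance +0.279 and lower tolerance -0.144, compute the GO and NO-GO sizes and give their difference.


GO = nominal - lower_tol (smallest hole = maximum material condition)
GO = 11.4 - 0.144 = 11.256
NO-GO = nominal + upper_tol (largest hole = least material condition)
NO-GO = 11.4 + 0.279 = 11.679
spread = NO-GO - GO = 11.679 - 11.256 = 0.4230

0.4230


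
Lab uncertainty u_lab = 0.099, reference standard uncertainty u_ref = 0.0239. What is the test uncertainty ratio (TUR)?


TUR = u_lab / u_ref
= 0.099 / 0.0239
= 4.1423

4.1423


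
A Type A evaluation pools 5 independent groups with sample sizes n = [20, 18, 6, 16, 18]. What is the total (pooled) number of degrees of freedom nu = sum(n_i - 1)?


nu = sum_i (n_i - 1)
nu = ((20 - 1) + (18 - 1) + (6 - 1) + (16 - 1) + (18 - 1))
nu = 19 + 17 + 5 + 15 + 17
nu = 73

73


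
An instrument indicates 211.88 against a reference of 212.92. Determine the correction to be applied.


Correction = standard - reading
= 212.92 - 211.88
= 1.0400

1.0400


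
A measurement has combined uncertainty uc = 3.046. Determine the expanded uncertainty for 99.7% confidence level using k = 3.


U = k * uc
U = 3 * 3.046
U = 9.1380

9.1380


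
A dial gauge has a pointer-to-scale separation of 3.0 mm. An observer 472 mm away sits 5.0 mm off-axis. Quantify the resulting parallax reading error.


error = h * offset / d
= 3.0 * 5.0 / 472
= 0.0318

0.0318


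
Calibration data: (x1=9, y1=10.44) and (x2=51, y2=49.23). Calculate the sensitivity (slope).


slope = (y2 - y1) / (x2 - x1)
= (49.23 - 10.44) / (51 - 9)
= 38.7900 / 42
= 0.9236

0.9236


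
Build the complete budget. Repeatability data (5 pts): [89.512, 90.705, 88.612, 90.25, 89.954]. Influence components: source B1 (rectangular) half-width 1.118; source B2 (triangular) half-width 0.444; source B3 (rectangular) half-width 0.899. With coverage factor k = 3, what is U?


mean = (89.512 + 90.705 + 88.612 + 90.25 + 89.954) / 5 = 89.8066
s = sqrt(sum((x - mean)^2)/(n-1)) = 0.79676082
u_A = s / sqrt(n) = 0.79676082 / sqrt(5) = 0.35632227
u_B1 = 1.118 / sqrt(3) = 0.6454776
u_B2 = 0.444 / sqrt(6) = 0.18126224
u_B3 = 0.899 / sqrt(3) = 0.51903789
uc = sqrt(0.35632227^2 + 0.6454776^2 + 0.18126224^2 + 0.51903789^2) = 0.91970823
U = k * uc = 3 * 0.91970823
U = 2.7591

2.7591


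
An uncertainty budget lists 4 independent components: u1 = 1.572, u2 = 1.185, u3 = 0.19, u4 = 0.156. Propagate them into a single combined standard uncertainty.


uc = sqrt(1.572^2 + 1.185^2 + 0.19^2 + 0.156^2)
uc = sqrt(3.935845)
uc = 1.9839

1.9839


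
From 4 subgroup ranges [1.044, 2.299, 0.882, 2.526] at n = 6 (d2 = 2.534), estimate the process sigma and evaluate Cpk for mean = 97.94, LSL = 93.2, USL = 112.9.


R_bar = (1.044 + 2.299 + 0.882 + 2.526) / 4 = 1.68775
sigma = R_bar / d2 = 1.68775 / 2.534 = 0.66604183
Cp = (USL - LSL)/(6*sigma) = (112.9 - 93.2)/(6*0.66604183) = 4.9296
Cpu = (112.9 - 97.94)/(3*0.66604183) = 7.4870
Cpl = (97.94 - 93.2)/(3*0.66604183) = 2.3722
Cpk = min(Cpu, Cpl) = 2.3722

2.3722


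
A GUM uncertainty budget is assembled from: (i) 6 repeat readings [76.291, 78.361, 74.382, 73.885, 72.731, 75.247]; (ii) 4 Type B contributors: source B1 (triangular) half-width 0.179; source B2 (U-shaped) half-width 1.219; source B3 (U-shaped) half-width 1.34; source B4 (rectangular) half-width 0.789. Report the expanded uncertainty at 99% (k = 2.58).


mean = (76.291 + 78.361 + 74.382 + 73.885 + 72.731 + 75.247) / 6 = 75.1495
s = sqrt(sum((x - mean)^2)/(n-1)) = 1.9830996
u_A = s / sqrt(n) = 1.9830996 / sqrt(6) = 0.80959702
u_B1 = 0.179 / sqrt(6) = 0.073076444
u_B2 = 1.219 / sqrt(2) = 0.86196317
u_B3 = 1.34 / sqrt(2) = 0.94752309
u_B4 = 0.789 / sqrt(3) = 0.45552936
uc = sqrt(0.80959702^2 + 0.073076444^2 + 0.86196317^2 + 0.94752309^2 + 0.45552936^2) = 1.584006
U = k * uc = 2.58 * 1.584006
U = 4.0867

4.0867


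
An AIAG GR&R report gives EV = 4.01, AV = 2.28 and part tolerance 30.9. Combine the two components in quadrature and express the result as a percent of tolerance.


GRR = sqrt(EV^2 + AV^2) = sqrt(4.01^2 + 2.28^2) = 4.6128625
%GRR = GRR / tol * 100 = 4.6128625 / 30.9 * 100
%GRR = 14.9284

14.9284


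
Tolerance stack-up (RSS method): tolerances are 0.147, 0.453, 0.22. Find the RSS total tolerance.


RSS = sqrt(0.147^2 + 0.453^2 + 0.22^2)
= sqrt(0.275218)
= 0.5246

0.5246


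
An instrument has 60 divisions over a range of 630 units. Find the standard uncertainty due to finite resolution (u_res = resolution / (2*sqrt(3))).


resolution = range / divisions
resolution = 630 / 60 = 10.5
u_res = resolution / (2*sqrt(3))
u_res = 10.5 / 3.4641016
u_res = 3.0311

3.0311


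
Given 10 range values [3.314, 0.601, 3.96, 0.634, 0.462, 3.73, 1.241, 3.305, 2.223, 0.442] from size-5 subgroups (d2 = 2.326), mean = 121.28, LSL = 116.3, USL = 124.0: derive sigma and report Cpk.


R_bar = (3.314 + 0.601 + 3.96 + 0.634 + 0.462 + 3.73 + 1.241 + 3.305 + 2.223 + 0.442) / 10 = 1.9912
sigma = R_bar / d2 = 1.9912 / 2.326 = 0.85606191
Cp = (USL - LSL)/(6*sigma) = (124.0 - 116.3)/(6*0.85606191) = 1.4991
Cpu = (124.0 - 121.28)/(3*0.85606191) = 1.0591
Cpl = (121.28 - 116.3)/(3*0.85606191) = 1.9391
Cpk = min(Cpu, Cpl) = 1.0591

1.0591


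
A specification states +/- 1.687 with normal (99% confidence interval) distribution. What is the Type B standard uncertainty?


u_B = half_width / 2.576
u_B = 1.687 / 2.576
u_B = 0.6549

0.6549


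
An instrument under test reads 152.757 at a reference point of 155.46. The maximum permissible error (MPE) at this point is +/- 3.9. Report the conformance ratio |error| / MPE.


e = indication - reference = 152.757 - 155.46 = -2.7030
|e| = 2.7030
ratio = |e| / MPE = 2.7030 / 3.9
ratio = 0.6931

0.6931


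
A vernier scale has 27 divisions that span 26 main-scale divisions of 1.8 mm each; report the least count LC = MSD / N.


LC = MSD / n_div
= 1.8 / 27
= 0.0667

0.0667


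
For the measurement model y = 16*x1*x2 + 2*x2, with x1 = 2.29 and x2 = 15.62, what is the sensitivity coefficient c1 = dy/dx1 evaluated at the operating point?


y = 16*x1*x2 + 2*x2
dy/dx1 = 16*x2
Evaluate at x2 = 15.62: c1 = 16 * 15.62
c1 = 249.9200

249.9200


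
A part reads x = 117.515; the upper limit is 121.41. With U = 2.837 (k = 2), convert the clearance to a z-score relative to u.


u = U / k = 2.837 / 2 = 1.4185
margin = |USL - x| = |121.41 - 117.515| = 3.895
z = margin / u = 3.895 / 1.4185
z = 2.7459

2.7459


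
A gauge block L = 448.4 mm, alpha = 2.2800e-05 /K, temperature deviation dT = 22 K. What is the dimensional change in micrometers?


dL = L * alpha * dT
= 448.4 * 2.2800e-05 * 22
= 0.2249174 mm
dL_um = 0.2249174 * 1000 = 224.9174 um

224.9174


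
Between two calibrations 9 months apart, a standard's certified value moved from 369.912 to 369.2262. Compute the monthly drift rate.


rate = (v2 - v1) / months
= (369.2262 - 369.912) / 9
= -0.6858 / 9
= -0.0762

-0.0762


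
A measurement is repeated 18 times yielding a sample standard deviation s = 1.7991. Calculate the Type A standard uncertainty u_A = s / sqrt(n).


u_A = s / sqrt(n)
u_A = 1.7991 / sqrt(18)
u_A = 1.7991 / 4.2426407
u_A = 0.4241

0.4241


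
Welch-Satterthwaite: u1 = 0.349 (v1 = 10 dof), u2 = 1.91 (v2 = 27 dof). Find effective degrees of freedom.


uc = sqrt(u1^2 + u2^2) = sqrt(0.349^2 + 1.91^2) = 1.9416233
v_eff = uc^4 / (u1^4/v1 + u2^4/v2)
= 1.9416233^4 / (0.349^4/10 + 1.91^4/27)
= 14.212154 / 0.4943959
v_eff = 28.7465

28.7465


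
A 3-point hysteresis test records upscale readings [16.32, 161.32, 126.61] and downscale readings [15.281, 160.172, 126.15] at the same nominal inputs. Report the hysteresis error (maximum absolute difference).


|16.32 - 15.281| = 1.0390
|161.32 - 160.172| = 1.1480
|126.61 - 126.15| = 0.4600
hysteresis = max(diffs) = 1.1480

1.1480


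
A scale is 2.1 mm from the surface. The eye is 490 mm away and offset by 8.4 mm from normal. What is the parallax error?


error = h * offset / d
= 2.1 * 8.4 / 490
= 0.0360

0.0360


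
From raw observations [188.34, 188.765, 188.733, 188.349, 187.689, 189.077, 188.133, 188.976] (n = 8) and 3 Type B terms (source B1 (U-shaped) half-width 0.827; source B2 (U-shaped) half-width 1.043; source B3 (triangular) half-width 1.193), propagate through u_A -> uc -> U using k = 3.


mean = (188.34 + 188.765 + 188.733 + 188.349 + 187.689 + 189.077 + 188.133 + 188.976) / 8 = 188.50775
s = sqrt(sum((x - mean)^2)/(n-1)) = 0.46665213
u_A = s / sqrt(n) = 0.46665213 / sqrt(8) = 0.16498644
u_B1 = 0.827 / sqrt(2) = 0.58477731
u_B2 = 1.043 / sqrt(2) = 0.73751237
u_B3 = 1.193 / sqrt(6) = 0.48704021
uc = sqrt(0.16498644^2 + 0.58477731^2 + 0.73751237^2 + 0.48704021^2) = 1.0725286
U = k * uc = 3 * 1.0725286
U = 3.2176

3.2176


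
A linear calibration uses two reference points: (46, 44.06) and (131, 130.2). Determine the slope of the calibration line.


slope = (y2 - y1) / (x2 - x1)
= (130.2 - 44.06) / (131 - 46)
= 86.1400 / 85
= 1.0134

1.0134


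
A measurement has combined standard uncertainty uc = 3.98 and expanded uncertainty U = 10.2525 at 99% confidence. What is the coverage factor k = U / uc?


k = U / uc
k = 10.2525 / 3.98
k = 2.576

2.576


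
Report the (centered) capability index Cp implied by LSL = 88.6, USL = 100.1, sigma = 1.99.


Cp = (USL - LSL) / (6 * sigma)
= (100.1 - 88.6) / (6 * 1.99)
= 11.5000 / 11.9400
= 0.9631

0.9631


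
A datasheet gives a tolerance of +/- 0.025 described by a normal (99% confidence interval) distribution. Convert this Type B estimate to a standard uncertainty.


u_B = half_width / 2.576
u_B = 0.025 / 2.576
u_B = 0.0097

0.0097


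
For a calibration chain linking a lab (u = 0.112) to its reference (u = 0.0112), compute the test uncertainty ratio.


TUR = u_lab / u_ref
= 0.112 / 0.0112
= 10.0000

10.0000


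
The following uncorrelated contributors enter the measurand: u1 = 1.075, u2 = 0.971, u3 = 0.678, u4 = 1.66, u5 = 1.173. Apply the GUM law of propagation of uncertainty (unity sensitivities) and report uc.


uc = sqrt(1.075^2 + 0.971^2 + 0.678^2 + 1.66^2 + 1.173^2)
uc = sqrt(6.689679)
uc = 2.5864

2.5864


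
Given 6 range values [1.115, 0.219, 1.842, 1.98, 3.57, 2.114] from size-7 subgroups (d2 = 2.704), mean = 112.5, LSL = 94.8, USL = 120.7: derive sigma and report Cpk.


R_bar = (1.115 + 0.219 + 1.842 + 1.98 + 3.57 + 2.114) / 6 = 1.8066667
sigma = R_bar / d2 = 1.8066667 / 2.704 = 0.66814597
Cp = (USL - LSL)/(6*sigma) = (120.7 - 94.8)/(6*0.66814597) = 6.4607
Cpu = (120.7 - 112.5)/(3*0.66814597) = 4.0909
Cpl = (112.5 - 94.8)/(3*0.66814597) = 8.8304
Cpk = min(Cpu, Cpl) = 4.0909

4.0909


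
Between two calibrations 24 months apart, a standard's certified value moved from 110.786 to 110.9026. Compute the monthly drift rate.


rate = (v2 - v1) / months
= (110.9026 - 110.786) / 24
= 0.1166 / 24
= 0.0049

0.0049


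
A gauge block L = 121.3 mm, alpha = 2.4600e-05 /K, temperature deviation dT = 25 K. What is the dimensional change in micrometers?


dL = L * alpha * dT
= 121.3 * 2.4600e-05 * 25
= 0.0745995 mm
dL_um = 0.0745995 * 1000 = 74.5995 um

74.5995


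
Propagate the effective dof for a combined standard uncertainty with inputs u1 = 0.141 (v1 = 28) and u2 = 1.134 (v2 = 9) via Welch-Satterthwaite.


uc = sqrt(u1^2 + u2^2) = sqrt(0.141^2 + 1.134^2) = 1.1427323
v_eff = uc^4 / (u1^4/v1 + u2^4/v2)
= 1.1427323^4 / (0.141^4/28 + 1.134^4/9)
= 1.7052106 / 0.18375665
v_eff = 9.2797

9.2797
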